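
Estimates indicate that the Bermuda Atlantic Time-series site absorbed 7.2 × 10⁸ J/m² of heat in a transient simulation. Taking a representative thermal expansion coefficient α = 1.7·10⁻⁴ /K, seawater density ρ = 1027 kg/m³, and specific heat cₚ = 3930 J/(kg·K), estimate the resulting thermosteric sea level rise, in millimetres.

about 30.3 mm

Δh = αQ/(ρcₚ) = 1.7×10⁻⁴ × 7.2×10⁸ / (1027 × 3930) ≈ 0.030326 m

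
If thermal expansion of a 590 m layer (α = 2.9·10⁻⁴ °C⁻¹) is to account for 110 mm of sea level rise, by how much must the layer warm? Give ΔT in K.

ΔT = Δh/(αH) = 0.11 / (2.9×10⁻⁴ × 590) ≈ 0.6429 K

ΔT ≈ 0.64 K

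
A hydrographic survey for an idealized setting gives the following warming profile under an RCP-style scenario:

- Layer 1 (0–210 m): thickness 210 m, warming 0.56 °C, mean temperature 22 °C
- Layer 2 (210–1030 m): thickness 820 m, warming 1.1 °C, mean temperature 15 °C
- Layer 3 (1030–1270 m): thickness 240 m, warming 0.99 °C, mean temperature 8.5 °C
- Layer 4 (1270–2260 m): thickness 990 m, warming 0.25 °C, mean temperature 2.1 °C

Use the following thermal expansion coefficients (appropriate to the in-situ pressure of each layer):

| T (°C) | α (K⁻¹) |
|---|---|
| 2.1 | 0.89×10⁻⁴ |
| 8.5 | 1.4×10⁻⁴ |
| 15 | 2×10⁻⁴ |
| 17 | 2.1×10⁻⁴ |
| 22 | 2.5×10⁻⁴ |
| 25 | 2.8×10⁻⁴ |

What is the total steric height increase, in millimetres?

Δh = 270 mm

Layer 1 at 22 °C → α = 2.5×10⁻⁴ K⁻¹
Layer 2 at 15 °C → α = 2×10⁻⁴ K⁻¹
Layer 3 at 8.5 °C → α = 1.4×10⁻⁴ K⁻¹
Layer 4 at 2.1 °C → α = 0.89×10⁻⁴ K⁻¹
210 × 0.56 × 2.5×10⁻⁴ = 0.02940 m
Layer 2: 1.1 × 820 × 2×10⁻⁴ = 0.18040 m
1030–1270 m: 1.4×10⁻⁴ × 0.99 × 240 = 0.033264 m
Layer 4: 0.25 × 0.89×10⁻⁴ × 990 = 0.0220275 m
Δh = 0.02940 + 0.18040 + 0.033264 + 0.0220275 = 0.2650915 m ≈ 270 mm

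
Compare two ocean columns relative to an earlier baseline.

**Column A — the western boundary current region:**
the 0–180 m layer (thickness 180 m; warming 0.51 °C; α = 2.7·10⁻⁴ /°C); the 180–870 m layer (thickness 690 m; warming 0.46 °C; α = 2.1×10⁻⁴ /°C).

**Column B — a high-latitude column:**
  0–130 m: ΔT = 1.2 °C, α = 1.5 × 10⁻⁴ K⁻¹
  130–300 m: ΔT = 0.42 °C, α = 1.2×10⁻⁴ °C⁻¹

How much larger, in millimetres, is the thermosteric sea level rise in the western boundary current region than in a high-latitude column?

59 mm

A 180 × 2.7×10⁻⁴ × 0.51 = 0.024786 m
A 180–870 m: 2.1×10⁻⁴ × 690 × 0.46 = 0.066654 m
A total: 0.09144 m
B 0–130 m: 130 × 1.2 × 1.5×10⁻⁴ = 0.02340 m
B 130–300 m: 1.2×10⁻⁴ × 0.42 × 170 = 0.008568 m
B total: 0.031968 m
Difference: 0.09144 − 0.031968 = 0.059472 m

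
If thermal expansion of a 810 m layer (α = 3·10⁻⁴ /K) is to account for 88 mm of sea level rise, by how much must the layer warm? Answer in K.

ΔT = Δh/(αH) = 0.088 / (3×10⁻⁴ × 810) ≈ 0.3621 K

ΔT ≈ 0.36 K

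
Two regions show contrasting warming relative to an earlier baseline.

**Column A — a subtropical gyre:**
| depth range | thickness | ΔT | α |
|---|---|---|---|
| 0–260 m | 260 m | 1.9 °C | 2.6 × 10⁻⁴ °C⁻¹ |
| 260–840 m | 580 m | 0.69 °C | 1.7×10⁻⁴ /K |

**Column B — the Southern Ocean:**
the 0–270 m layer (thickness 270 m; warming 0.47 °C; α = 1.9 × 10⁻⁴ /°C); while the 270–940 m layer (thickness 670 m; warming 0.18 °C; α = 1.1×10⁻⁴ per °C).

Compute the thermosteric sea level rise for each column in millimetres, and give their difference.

A 260 × 2.6×10⁻⁴ × 1.9 = 0.12844 m
A Layer 2: 1.7×10⁻⁴ × 0.69 × 580 = 0.068034 m
A total: 0.196474 m
B 270 × 1.9×10⁻⁴ × 0.47 = 0.024111 m
B 270–940 m: 1.1×10⁻⁴ × 670 × 0.18 = 0.013266 m
B total: 0.037377 m
Difference: 0.196474 − 0.037377 = 0.159097 m

Δh_A ≈ 200 mm, Δh_B ≈ 37 mm; difference ≈ 160 mm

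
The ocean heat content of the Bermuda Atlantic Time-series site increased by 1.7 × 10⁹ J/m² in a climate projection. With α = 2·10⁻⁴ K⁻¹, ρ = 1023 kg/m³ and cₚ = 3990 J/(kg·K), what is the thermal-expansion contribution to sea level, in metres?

about 0.0833 m

Δh = αQ/(ρcₚ) = 2×10⁻⁴ × 1.7×10⁹ / (1023 × 3990) ≈ 0.083297 m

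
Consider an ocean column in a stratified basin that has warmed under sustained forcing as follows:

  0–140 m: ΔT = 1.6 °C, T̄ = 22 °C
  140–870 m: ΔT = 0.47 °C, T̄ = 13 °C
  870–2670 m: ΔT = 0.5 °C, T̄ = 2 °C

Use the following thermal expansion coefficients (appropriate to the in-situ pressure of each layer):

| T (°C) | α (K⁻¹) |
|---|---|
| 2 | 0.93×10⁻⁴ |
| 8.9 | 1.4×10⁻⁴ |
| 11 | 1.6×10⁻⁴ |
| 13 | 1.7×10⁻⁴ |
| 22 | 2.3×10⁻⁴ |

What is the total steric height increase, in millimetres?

194 mm of thermosteric rise

Layer 1 at 22 °C → α = 2.3×10⁻⁴ K⁻¹
Layer 2 at 13 °C → α = 1.7×10⁻⁴ K⁻¹
Layer 3 at 2 °C → α = 0.93×10⁻⁴ K⁻¹
0–140 m: 2.3×10⁻⁴ × 140 × 1.6 = 0.05152 m
140–870 m: 1.7×10⁻⁴ × 0.47 × 730 = 0.058327 m
870–2670 m: 0.5 × 1800 × 0.93×10⁻⁴ = 0.08370 m
Δh = 0.05152 + 0.058327 + 0.08370 = 0.193547 m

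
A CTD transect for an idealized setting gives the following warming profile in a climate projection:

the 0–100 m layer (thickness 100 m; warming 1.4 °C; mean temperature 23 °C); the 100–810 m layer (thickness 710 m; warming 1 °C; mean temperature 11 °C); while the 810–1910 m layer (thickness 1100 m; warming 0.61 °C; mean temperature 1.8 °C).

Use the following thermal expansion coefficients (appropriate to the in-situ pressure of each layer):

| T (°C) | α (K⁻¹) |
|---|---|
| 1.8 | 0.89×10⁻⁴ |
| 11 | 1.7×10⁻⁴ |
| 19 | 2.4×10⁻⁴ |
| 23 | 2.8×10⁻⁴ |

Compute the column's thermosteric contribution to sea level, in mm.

Layer 1 at 23 °C → α = 2.8×10⁻⁴ K⁻¹
Layer 2 at 11 °C → α = 1.7×10⁻⁴ K⁻¹
Layer 3 at 1.8 °C → α = 0.89×10⁻⁴ K⁻¹
100 × 2.8×10⁻⁴ × 1.4 = 0.03920 m
710 × 1 × 1.7×10⁻⁴ = 0.12070 m
810–1910 m: 0.61 × 0.89×10⁻⁴ × 1100 = 0.059719 m
Δh = 0.03920 + 0.12070 + 0.059719 = 0.219619 m

Δh ≈ 220 mm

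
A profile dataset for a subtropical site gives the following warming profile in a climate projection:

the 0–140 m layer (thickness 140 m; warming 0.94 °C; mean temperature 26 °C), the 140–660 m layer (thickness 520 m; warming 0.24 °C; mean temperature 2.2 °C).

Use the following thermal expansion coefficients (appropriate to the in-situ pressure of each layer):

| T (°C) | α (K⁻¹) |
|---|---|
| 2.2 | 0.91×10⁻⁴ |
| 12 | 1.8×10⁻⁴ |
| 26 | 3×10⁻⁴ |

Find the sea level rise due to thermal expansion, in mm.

Layer 1 at 26 °C → α = 3×10⁻⁴ K⁻¹
Layer 2 at 2.2 °C → α = 0.91×10⁻⁴ K⁻¹
Layer 1: 140 × 0.94 × 3×10⁻⁴ = 0.03948 m
0.91×10⁻⁴ × 520 × 0.24 = 0.0113568 m
Δh = 0.03948 + 0.0113568 = 0.0508368 m

Δh ≈ 50.8 mm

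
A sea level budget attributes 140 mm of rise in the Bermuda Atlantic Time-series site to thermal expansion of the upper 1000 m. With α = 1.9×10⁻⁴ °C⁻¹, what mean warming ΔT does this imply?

ΔT = Δh/(αH) = 0.14 / (1.9×10⁻⁴ × 1000) ≈ 0.7368 °C

0.737 °C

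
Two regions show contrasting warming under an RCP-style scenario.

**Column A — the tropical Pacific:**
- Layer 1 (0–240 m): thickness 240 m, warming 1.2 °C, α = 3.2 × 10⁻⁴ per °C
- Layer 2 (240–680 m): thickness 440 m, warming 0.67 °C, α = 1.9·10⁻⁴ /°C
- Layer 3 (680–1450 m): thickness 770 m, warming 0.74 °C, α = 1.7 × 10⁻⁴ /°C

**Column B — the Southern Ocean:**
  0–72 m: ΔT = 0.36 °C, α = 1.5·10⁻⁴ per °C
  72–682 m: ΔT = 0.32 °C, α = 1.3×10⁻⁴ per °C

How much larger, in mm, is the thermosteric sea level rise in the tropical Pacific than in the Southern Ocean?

A 3.2×10⁻⁴ × 240 × 1.2 = 0.09216 m
A 240–680 m: 440 × 0.67 × 1.9×10⁻⁴ = 0.056012 m
A 680–1450 m: 0.74 × 1.7×10⁻⁴ × 770 = 0.096866 m
A total: 0.245038 m
B 0–72 m: 72 × 1.5×10⁻⁴ × 0.36 = 0.003888 m
B 610 × 0.32 × 1.3×10⁻⁴ = 0.025376 m
B total: 0.029264 m
Difference: 0.245038 − 0.029264 = 0.215774 m

216 mm larger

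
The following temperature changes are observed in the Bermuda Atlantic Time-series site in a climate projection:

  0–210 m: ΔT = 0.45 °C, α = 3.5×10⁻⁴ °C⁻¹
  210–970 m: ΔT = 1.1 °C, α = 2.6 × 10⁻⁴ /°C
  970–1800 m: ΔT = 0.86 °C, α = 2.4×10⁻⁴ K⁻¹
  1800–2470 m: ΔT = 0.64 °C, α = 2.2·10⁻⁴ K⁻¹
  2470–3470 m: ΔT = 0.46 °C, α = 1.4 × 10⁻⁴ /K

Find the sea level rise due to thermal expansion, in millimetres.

Layer 1: 3.5×10⁻⁴ × 0.45 × 210 = 0.033075 m
Layer 2: 2.6×10⁻⁴ × 760 × 1.1 = 0.21736 m
0.86 × 2.4×10⁻⁴ × 830 = 0.171312 m
2.2×10⁻⁴ × 670 × 0.64 = 0.094336 m
2470–3470 m: 1000 × 0.46 × 1.4×10⁻⁴ = 0.06440 m
Δh = 0.033075 + 0.21736 + 0.171312 + 0.094336 + 0.06440 = 0.580483 m ≈ 580 mm

Δh ≈ 580 mm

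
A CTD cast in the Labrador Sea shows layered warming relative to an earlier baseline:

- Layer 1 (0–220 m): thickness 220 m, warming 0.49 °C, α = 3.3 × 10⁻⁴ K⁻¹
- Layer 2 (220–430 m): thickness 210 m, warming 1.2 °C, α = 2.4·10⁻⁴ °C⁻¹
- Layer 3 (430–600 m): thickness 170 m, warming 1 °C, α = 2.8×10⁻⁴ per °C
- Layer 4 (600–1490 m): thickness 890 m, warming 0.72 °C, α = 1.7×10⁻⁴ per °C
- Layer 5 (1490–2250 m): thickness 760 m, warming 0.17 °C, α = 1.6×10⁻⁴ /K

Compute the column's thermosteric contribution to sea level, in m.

Δh = 0.273 m

0–220 m: 220 × 0.49 × 3.3×10⁻⁴ = 0.035574 m
220–430 m: 210 × 1.2 × 2.4×10⁻⁴ = 0.06048 m
170 × 1 × 2.8×10⁻⁴ = 0.04760 m
600–1490 m: 1.7×10⁻⁴ × 0.72 × 890 = 0.108936 m
Layer 5: 0.17 × 760 × 1.6×10⁻⁴ = 0.020672 m
Δh = 0.035574 + 0.06048 + 0.04760 + 0.108936 + 0.020672 = 0.273262 m ≈ 0.273 m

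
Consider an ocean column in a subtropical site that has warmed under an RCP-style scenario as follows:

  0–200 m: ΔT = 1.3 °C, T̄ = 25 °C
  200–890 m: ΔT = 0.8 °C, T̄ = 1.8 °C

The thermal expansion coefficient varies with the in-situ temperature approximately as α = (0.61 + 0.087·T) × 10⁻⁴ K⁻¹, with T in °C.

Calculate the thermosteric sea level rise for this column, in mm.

Δh ≈ 115 mm

Layer 1: α = (0.61 + 0.087×25)×10⁻⁴ = 2.785×10⁻⁴ K⁻¹
Layer 2: α = (0.61 + 0.087×1.8)×10⁻⁴ = 0.7666×10⁻⁴ K⁻¹
200 × 2.785×10⁻⁴ × 1.3 = 0.07241 m
0.7666×10⁻⁴ × 690 × 0.8 = 0.04231632 m
Δh = 0.07241 + 0.04231632 = 0.11472632 m ≈ 115 mm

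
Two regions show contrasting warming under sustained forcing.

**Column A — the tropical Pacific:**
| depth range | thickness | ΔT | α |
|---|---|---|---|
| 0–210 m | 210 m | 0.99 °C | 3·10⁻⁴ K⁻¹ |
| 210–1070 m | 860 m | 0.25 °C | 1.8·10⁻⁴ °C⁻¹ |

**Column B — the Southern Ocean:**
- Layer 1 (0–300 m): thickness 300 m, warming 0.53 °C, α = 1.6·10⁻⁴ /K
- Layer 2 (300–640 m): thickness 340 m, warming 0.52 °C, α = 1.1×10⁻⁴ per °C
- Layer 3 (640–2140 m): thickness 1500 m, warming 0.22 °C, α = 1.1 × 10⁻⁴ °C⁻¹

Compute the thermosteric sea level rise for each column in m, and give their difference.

A Layer 1: 0.99 × 210 × 3×10⁻⁴ = 0.06237 m
A 210–1070 m: 0.25 × 1.8×10⁻⁴ × 860 = 0.03870 m
A total: 0.10107 m
B 0.53 × 1.6×10⁻⁴ × 300 = 0.02544 m
B 300–640 m: 0.52 × 1.1×10⁻⁴ × 340 = 0.019448 m
B 640–2140 m: 1.1×10⁻⁴ × 1500 × 0.22 = 0.03630 m
B total: 0.081188 m
Difference: 0.10107 − 0.081188 = 0.019882 m

A: 0.101 m; B: 0.0812 m; difference 0.0199 m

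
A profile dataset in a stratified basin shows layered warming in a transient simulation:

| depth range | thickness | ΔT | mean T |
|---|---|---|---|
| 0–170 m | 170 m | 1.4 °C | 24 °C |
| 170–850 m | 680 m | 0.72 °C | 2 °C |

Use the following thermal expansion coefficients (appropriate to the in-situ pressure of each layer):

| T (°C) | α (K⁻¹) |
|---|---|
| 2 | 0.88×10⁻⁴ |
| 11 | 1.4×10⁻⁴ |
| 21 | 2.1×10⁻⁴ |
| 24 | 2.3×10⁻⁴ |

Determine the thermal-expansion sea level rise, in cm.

Layer 1 at 24 °C → α = 2.3×10⁻⁴ K⁻¹
Layer 2 at 2 °C → α = 0.88×10⁻⁴ K⁻¹
0–170 m: 1.4 × 2.3×10⁻⁴ × 170 = 0.05474 m
680 × 0.88×10⁻⁴ × 0.72 = 0.0430848 m
Δh = 0.05474 + 0.0430848 = 0.0978248 m ≈ 9.78 cm

about 9.78 cm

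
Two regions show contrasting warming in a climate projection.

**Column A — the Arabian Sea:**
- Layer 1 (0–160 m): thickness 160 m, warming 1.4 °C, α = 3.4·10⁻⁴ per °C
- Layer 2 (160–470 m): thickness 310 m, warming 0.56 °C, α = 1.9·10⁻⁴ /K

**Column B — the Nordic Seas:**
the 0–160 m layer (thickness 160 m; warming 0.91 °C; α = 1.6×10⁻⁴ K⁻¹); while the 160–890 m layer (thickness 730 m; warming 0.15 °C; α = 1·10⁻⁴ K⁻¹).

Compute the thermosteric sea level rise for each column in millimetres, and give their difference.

A 0–160 m: 160 × 3.4×10⁻⁴ × 1.4 = 0.07616 m
A 310 × 1.9×10⁻⁴ × 0.56 = 0.032984 m
A total: 0.109144 m
B 0–160 m: 0.91 × 160 × 1.6×10⁻⁴ = 0.023296 m
B 0.15 × 730 × 1×10⁻⁴ = 0.01095 m
B total: 0.034246 m
Difference: 0.109144 − 0.034246 = 0.074898 m

Δh_A ≈ 110 mm, Δh_B ≈ 34 mm; difference ≈ 75 mm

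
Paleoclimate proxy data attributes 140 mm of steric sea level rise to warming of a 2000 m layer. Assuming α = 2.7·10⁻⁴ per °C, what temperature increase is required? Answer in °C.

ΔT = Δh/(αH) = 0.14 / (2.7×10⁻⁴ × 2000) ≈ 0.2593 °C

0.259 °C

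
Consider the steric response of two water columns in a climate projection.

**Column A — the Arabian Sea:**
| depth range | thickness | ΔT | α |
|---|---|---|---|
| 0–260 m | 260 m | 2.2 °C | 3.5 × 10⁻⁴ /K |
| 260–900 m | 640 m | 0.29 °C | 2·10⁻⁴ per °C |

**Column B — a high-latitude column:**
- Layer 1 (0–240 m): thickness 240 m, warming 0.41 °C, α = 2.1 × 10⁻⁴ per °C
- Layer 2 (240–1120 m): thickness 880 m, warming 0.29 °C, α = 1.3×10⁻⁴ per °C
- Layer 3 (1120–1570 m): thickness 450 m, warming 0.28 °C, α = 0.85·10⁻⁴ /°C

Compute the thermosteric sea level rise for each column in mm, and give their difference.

A 0–260 m: 3.5×10⁻⁴ × 2.2 × 260 = 0.20020 m
A 640 × 2×10⁻⁴ × 0.29 = 0.03712 m
A total: 0.23732 m
B 240 × 0.41 × 2.1×10⁻⁴ = 0.020664 m
B 1.3×10⁻⁴ × 880 × 0.29 = 0.033176 m
B 0.85×10⁻⁴ × 450 × 0.28 = 0.01071 m
B total: 0.06455 m
Difference: 0.23732 − 0.06455 = 0.17277 m

Δh_A ≈ 240 mm, Δh_B ≈ 65 mm; difference ≈ 170 mm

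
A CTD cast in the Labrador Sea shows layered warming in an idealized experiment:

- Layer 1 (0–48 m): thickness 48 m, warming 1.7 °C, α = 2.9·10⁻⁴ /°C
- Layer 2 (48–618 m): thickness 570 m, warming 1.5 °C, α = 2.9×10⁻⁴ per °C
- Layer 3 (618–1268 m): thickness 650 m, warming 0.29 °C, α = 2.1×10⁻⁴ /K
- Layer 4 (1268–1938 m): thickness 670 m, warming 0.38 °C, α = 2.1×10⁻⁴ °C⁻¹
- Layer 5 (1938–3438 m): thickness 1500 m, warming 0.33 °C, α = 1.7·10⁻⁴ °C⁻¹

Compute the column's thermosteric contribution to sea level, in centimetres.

45 cm of thermosteric rise

0–48 m: 1.7 × 48 × 2.9×10⁻⁴ = 0.023664 m
48–618 m: 1.5 × 2.9×10⁻⁴ × 570 = 0.24795 m
Layer 3: 2.1×10⁻⁴ × 650 × 0.29 = 0.039585 m
2.1×10⁻⁴ × 0.38 × 670 = 0.053466 m
1.7×10⁻⁴ × 0.33 × 1500 = 0.08415 m
Δh = 0.023664 + 0.24795 + 0.039585 + 0.053466 + 0.08415 = 0.448815 m ≈ 45 cm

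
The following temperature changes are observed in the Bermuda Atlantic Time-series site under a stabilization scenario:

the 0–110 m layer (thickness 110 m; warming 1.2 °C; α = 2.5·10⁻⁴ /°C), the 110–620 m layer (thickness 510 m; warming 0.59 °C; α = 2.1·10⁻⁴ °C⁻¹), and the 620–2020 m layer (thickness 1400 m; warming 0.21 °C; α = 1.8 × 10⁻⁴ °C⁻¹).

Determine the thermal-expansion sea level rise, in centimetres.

Δh ≈ 14.9 cm

1.2 × 110 × 2.5×10⁻⁴ = 0.03300 m
110–620 m: 2.1×10⁻⁴ × 510 × 0.59 = 0.063189 m
0.21 × 1400 × 1.8×10⁻⁴ = 0.05292 m
Δh = 0.03300 + 0.063189 + 0.05292 = 0.149109 m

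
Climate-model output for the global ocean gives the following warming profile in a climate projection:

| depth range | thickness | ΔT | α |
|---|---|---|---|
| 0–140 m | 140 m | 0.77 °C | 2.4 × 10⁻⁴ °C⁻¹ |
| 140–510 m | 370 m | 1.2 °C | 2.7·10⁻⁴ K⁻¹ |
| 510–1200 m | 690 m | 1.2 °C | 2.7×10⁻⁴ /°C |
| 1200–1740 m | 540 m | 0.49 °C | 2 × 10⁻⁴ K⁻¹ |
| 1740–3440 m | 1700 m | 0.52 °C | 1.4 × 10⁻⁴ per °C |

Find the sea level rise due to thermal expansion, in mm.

550 mm of thermosteric rise

Layer 1: 2.4×10⁻⁴ × 140 × 0.77 = 0.025872 m
140–510 m: 370 × 1.2 × 2.7×10⁻⁴ = 0.11988 m
690 × 2.7×10⁻⁴ × 1.2 = 0.22356 m
Layer 4: 0.49 × 540 × 2×10⁻⁴ = 0.05292 m
1740–3440 m: 0.52 × 1700 × 1.4×10⁻⁴ = 0.12376 m
Δh = 0.025872 + 0.11988 + 0.22356 + 0.05292 + 0.12376 = 0.545992 m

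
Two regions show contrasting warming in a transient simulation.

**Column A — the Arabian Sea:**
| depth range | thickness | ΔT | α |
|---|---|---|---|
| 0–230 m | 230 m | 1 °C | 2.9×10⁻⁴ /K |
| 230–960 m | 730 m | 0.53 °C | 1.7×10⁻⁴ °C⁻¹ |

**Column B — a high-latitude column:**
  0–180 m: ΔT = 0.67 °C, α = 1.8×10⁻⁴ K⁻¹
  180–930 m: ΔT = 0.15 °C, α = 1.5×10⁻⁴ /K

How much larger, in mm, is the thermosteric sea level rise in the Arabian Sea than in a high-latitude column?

A 2.9×10⁻⁴ × 230 × 1 = 0.06670 m
A 230–960 m: 730 × 0.53 × 1.7×10⁻⁴ = 0.065773 m
A total: 0.132473 m
B 0.67 × 1.8×10⁻⁴ × 180 = 0.021708 m
B 750 × 0.15 × 1.5×10⁻⁴ = 0.016875 m
B total: 0.038583 m
Difference: 0.132473 − 0.038583 = 0.09389 m

93.9 mm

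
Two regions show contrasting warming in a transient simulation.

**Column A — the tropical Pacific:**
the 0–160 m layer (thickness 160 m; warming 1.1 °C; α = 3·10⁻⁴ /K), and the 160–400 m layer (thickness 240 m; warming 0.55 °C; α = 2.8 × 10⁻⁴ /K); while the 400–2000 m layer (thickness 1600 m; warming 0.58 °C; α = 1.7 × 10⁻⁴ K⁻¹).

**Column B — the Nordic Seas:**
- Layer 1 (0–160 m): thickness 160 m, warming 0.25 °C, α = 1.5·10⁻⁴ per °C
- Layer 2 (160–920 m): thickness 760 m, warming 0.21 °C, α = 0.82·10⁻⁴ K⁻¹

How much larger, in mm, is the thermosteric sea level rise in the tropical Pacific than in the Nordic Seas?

A 0–160 m: 160 × 3×10⁻⁴ × 1.1 = 0.05280 m
A 160–400 m: 0.55 × 2.8×10⁻⁴ × 240 = 0.03696 m
A 1600 × 1.7×10⁻⁴ × 0.58 = 0.15776 m
A total: 0.24752 m
B Layer 1: 1.5×10⁻⁴ × 0.25 × 160 = 0.00600 m
B Layer 2: 0.21 × 0.82×10⁻⁴ × 760 = 0.0130872 m
B total: 0.0190872 m
Difference: 0.24752 − 0.0190872 = 0.2284328 m

230 mm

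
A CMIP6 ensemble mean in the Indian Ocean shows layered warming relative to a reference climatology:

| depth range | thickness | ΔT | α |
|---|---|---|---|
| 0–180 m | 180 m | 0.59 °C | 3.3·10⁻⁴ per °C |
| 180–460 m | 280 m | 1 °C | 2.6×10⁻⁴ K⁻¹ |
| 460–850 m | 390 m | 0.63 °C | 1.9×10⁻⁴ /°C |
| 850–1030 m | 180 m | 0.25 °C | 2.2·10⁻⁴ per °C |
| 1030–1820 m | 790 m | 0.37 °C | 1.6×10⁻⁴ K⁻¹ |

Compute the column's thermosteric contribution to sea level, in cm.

Δh = 21 cm

0–180 m: 0.59 × 180 × 3.3×10⁻⁴ = 0.035046 m
2.6×10⁻⁴ × 280 × 1 = 0.07280 m
Layer 3: 1.9×10⁻⁴ × 390 × 0.63 = 0.046683 m
180 × 0.25 × 2.2×10⁻⁴ = 0.00990 m
1030–1820 m: 0.37 × 790 × 1.6×10⁻⁴ = 0.046768 m
Δh = 0.035046 + 0.07280 + 0.046683 + 0.00990 + 0.046768 = 0.211197 m ≈ 21 cm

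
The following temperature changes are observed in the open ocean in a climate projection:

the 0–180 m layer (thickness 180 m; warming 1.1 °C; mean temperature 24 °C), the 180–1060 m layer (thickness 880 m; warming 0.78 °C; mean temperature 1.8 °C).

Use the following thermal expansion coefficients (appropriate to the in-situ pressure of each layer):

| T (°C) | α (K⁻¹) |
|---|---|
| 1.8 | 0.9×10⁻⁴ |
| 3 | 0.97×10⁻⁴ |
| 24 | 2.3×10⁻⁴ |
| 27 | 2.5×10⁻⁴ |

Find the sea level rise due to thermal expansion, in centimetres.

Layer 1 at 24 °C → α = 2.3×10⁻⁴ K⁻¹
Layer 2 at 1.8 °C → α = 0.9×10⁻⁴ K⁻¹
2.3×10⁻⁴ × 1.1 × 180 = 0.04554 m
Layer 2: 0.9×10⁻⁴ × 0.78 × 880 = 0.061776 m
Δh = 0.04554 + 0.061776 = 0.107316 m

Δh = 10.7 cm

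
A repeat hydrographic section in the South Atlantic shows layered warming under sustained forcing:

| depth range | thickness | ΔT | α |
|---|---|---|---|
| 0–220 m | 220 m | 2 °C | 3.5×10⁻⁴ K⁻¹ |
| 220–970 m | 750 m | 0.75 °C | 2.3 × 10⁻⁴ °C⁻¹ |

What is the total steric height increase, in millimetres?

about 283 mm

2 × 220 × 3.5×10⁻⁴ = 0.15400 m
0.75 × 750 × 2.3×10⁻⁴ = 0.129375 m
Δh = 0.15400 + 0.129375 = 0.283375 m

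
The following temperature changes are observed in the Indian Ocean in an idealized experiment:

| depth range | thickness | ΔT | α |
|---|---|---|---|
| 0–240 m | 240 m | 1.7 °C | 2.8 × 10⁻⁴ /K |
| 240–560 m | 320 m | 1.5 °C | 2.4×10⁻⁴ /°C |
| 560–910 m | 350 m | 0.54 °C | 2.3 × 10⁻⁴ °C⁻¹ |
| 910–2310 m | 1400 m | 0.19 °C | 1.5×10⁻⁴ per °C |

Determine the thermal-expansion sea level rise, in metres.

0–240 m: 1.7 × 2.8×10⁻⁴ × 240 = 0.11424 m
Layer 2: 320 × 2.4×10⁻⁴ × 1.5 = 0.11520 m
350 × 0.54 × 2.3×10⁻⁴ = 0.04347 m
1400 × 1.5×10⁻⁴ × 0.19 = 0.03990 m
Δh = 0.11424 + 0.11520 + 0.04347 + 0.03990 = 0.31281 m

0.31 m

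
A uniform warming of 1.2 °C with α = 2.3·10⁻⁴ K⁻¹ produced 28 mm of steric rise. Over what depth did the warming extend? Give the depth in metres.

101 m

H = Δh/(αΔT) = 0.028 / (2.3×10⁻⁴ × 1.2) ≈ 101.4 m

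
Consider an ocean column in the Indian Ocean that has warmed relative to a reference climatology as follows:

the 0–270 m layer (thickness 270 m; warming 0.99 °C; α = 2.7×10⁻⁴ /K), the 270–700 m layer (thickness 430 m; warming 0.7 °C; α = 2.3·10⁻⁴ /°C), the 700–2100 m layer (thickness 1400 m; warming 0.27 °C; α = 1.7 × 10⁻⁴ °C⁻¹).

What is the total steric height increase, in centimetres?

Layer 1: 2.7×10⁻⁴ × 270 × 0.99 = 0.072171 m
430 × 0.7 × 2.3×10⁻⁴ = 0.06923 m
Layer 3: 1.7×10⁻⁴ × 0.27 × 1400 = 0.06426 m
Δh = 0.072171 + 0.06923 + 0.06426 = 0.205661 m ≈ 21 cm

about 21 cm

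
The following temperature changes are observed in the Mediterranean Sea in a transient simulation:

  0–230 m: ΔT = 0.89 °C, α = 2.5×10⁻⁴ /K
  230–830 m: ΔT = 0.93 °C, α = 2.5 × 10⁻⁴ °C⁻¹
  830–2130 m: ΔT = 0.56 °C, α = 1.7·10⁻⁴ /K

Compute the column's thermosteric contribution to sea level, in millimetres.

0.89 × 2.5×10⁻⁴ × 230 = 0.051175 m
Layer 2: 2.5×10⁻⁴ × 600 × 0.93 = 0.13950 m
1300 × 0.56 × 1.7×10⁻⁴ = 0.12376 m
Δh = 0.051175 + 0.13950 + 0.12376 = 0.314435 m ≈ 314 mm

about 314 mm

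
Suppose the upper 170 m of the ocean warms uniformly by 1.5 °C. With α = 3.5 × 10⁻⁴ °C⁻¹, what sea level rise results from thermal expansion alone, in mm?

Δh = αΔT·H = 3.5×10⁻⁴ × 1.5 × 170 = 0.08925 m

89 mm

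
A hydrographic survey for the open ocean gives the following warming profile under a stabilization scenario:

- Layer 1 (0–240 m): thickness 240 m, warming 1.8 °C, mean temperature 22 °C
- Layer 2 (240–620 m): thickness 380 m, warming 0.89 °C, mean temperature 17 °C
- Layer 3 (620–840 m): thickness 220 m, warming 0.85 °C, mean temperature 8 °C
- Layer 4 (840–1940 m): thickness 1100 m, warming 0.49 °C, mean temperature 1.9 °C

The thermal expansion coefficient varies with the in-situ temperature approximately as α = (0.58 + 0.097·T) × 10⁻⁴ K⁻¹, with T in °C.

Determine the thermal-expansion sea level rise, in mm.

259 mm of thermosteric rise

Layer 1: α = (0.58 + 0.097×22)×10⁻⁴ = 2.714×10⁻⁴ K⁻¹
Layer 2: α = (0.58 + 0.097×17)×10⁻⁴ = 2.229×10⁻⁴ K⁻¹
Layer 3: α = (0.58 + 0.097×8)×10⁻⁴ = 1.356×10⁻⁴ K⁻¹
Layer 4: α = (0.58 + 0.097×1.9)×10⁻⁴ = 0.7643×10⁻⁴ K⁻¹
Layer 1: 1.8 × 240 × 2.714×10⁻⁴ = 0.1172448 m
240–620 m: 380 × 2.229×10⁻⁴ × 0.89 = 0.07538478 m
620–840 m: 0.85 × 220 × 1.356×10⁻⁴ = 0.0253572 m
840–1940 m: 0.49 × 1100 × 0.7643×10⁻⁴ = 0.04119577 m
Δh = 0.1172448 + 0.07538478 + 0.0253572 + 0.04119577 = 0.25918255 m ≈ 259 mm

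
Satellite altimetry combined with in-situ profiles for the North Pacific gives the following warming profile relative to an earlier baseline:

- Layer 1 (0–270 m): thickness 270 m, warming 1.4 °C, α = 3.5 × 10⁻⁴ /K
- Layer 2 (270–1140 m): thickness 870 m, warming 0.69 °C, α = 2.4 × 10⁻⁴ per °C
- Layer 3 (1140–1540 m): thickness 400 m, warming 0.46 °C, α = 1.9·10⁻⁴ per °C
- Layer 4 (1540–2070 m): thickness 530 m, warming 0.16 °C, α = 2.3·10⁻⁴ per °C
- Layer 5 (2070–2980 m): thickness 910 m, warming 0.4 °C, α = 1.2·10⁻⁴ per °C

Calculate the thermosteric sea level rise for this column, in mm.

about 370 mm

Layer 1: 3.5×10⁻⁴ × 1.4 × 270 = 0.13230 m
Layer 2: 870 × 2.4×10⁻⁴ × 0.69 = 0.144072 m
1140–1540 m: 1.9×10⁻⁴ × 0.46 × 400 = 0.03496 m
Layer 4: 0.16 × 2.3×10⁻⁴ × 530 = 0.019504 m
Layer 5: 910 × 0.4 × 1.2×10⁻⁴ = 0.04368 m
Δh = 0.13230 + 0.144072 + 0.03496 + 0.019504 + 0.04368 = 0.374516 m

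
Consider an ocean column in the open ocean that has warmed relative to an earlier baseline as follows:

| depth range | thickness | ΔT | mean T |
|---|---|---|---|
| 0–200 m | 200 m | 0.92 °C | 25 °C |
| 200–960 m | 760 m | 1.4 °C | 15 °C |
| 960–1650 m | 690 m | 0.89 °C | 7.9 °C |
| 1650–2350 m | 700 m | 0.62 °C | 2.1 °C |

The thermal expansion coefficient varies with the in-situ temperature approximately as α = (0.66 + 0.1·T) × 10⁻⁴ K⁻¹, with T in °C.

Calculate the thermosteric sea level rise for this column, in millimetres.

Layer 1: α = (0.66 + 0.1×25)×10⁻⁴ = 3.16×10⁻⁴ K⁻¹
Layer 2: α = (0.66 + 0.1×15)×10⁻⁴ = 2.16×10⁻⁴ K⁻¹
Layer 3: α = (0.66 + 0.1×7.9)×10⁻⁴ = 1.45×10⁻⁴ K⁻¹
Layer 4: α = (0.66 + 0.1×2.1)×10⁻⁴ = 0.87×10⁻⁴ K⁻¹
0.92 × 200 × 3.16×10⁻⁴ = 0.058144 m
2.16×10⁻⁴ × 1.4 × 760 = 0.229824 m
Layer 3: 0.89 × 690 × 1.45×10⁻⁴ = 0.0890445 m
Layer 4: 0.87×10⁻⁴ × 0.62 × 700 = 0.037758 m
Δh = 0.058144 + 0.229824 + 0.0890445 + 0.037758 = 0.4147705 m ≈ 410 mm

Δh ≈ 410 mm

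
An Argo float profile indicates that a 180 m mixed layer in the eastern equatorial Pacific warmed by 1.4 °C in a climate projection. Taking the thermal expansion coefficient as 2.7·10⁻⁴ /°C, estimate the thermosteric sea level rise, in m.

Δh = αΔT·H = 2.7×10⁻⁴ × 1.4 × 180 = 0.06804 m

Δh = 0.0680 m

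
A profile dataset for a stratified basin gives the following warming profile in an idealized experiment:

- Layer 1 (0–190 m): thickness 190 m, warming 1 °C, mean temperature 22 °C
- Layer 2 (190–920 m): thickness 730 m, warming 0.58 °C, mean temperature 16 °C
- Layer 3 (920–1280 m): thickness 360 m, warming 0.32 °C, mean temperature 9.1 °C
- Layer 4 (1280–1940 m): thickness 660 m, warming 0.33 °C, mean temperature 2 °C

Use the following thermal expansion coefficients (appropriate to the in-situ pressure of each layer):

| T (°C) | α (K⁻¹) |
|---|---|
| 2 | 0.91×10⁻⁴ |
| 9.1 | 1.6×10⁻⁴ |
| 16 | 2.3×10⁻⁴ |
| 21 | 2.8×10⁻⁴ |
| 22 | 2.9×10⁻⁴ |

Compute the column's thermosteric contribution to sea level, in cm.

19 cm of thermosteric rise

Layer 1 at 22 °C → α = 2.9×10⁻⁴ K⁻¹
Layer 2 at 16 °C → α = 2.3×10⁻⁴ K⁻¹
Layer 3 at 9.1 °C → α = 1.6×10⁻⁴ K⁻¹
Layer 4 at 2 °C → α = 0.91×10⁻⁴ K⁻¹
Layer 1: 190 × 2.9×10⁻⁴ × 1 = 0.05510 m
Layer 2: 0.58 × 2.3×10⁻⁴ × 730 = 0.097382 m
920–1280 m: 0.32 × 1.6×10⁻⁴ × 360 = 0.018432 m
1280–1940 m: 0.91×10⁻⁴ × 660 × 0.33 = 0.0198198 m
Δh = 0.05510 + 0.097382 + 0.018432 + 0.0198198 = 0.1907338 m ≈ 19 cm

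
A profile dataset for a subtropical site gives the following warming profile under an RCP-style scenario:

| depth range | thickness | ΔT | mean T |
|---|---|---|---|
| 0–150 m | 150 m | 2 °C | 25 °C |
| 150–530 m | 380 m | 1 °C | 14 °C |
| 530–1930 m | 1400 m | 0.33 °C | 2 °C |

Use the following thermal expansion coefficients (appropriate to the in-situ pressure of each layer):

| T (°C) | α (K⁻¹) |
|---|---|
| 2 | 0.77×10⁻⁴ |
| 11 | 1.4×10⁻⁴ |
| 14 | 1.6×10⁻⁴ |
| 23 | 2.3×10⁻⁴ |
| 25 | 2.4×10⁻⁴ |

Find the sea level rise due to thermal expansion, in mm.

170 mm of thermosteric rise

Layer 1 at 25 °C → α = 2.4×10⁻⁴ K⁻¹
Layer 2 at 14 °C → α = 1.6×10⁻⁴ K⁻¹
Layer 3 at 2 °C → α = 0.77×10⁻⁴ K⁻¹
Layer 1: 2 × 150 × 2.4×10⁻⁴ = 0.07200 m
Layer 2: 1.6×10⁻⁴ × 1 × 380 = 0.06080 m
Layer 3: 0.33 × 1400 × 0.77×10⁻⁴ = 0.035574 m
Δh = 0.07200 + 0.06080 + 0.035574 = 0.168374 m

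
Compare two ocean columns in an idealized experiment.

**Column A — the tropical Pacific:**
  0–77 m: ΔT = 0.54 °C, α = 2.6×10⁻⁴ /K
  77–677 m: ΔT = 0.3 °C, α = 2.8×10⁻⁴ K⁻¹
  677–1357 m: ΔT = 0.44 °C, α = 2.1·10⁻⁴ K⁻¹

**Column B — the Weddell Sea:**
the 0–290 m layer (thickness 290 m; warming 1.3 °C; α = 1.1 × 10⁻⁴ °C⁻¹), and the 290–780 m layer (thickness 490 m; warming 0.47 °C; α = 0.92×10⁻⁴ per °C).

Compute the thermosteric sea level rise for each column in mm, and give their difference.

A 0–77 m: 2.6×10⁻⁴ × 0.54 × 77 = 0.0108108 m
A 77–677 m: 0.3 × 600 × 2.8×10⁻⁴ = 0.05040 m
A 677–1357 m: 0.44 × 2.1×10⁻⁴ × 680 = 0.062832 m
A total: 0.1240428 m
B 0–290 m: 1.1×10⁻⁴ × 1.3 × 290 = 0.04147 m
B Layer 2: 490 × 0.92×10⁻⁴ × 0.47 = 0.0211876 m
B total: 0.0626576 m
Difference: 0.1240428 − 0.0626576 = 0.0613852 m

Δh_A ≈ 120 mm, Δh_B ≈ 63 mm; difference ≈ 61 mm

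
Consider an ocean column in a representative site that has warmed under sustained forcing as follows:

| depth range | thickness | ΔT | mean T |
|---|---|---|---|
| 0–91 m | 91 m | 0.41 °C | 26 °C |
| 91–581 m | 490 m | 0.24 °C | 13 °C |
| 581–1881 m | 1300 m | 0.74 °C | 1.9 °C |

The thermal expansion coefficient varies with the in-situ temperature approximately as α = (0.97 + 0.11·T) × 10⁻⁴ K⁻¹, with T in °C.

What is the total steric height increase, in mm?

156 mm

Layer 1: α = (0.97 + 0.11×26)×10⁻⁴ = 3.83×10⁻⁴ K⁻¹
Layer 2: α = (0.97 + 0.11×13)×10⁻⁴ = 2.4×10⁻⁴ K⁻¹
Layer 3: α = (0.97 + 0.11×1.9)×10⁻⁴ = 1.179×10⁻⁴ K⁻¹
3.83×10⁻⁴ × 91 × 0.41 = 0.01428973 m
2.4×10⁻⁴ × 0.24 × 490 = 0.028224 m
581–1881 m: 1300 × 1.179×10⁻⁴ × 0.74 = 0.1134198 m
Δh = 0.01428973 + 0.028224 + 0.1134198 = 0.15593353 m ≈ 156 mm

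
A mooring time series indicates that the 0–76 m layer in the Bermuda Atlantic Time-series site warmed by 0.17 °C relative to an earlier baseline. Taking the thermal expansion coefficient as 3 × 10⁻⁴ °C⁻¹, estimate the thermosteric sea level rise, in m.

Δh = αΔT·H = 3×10⁻⁴ × 0.17 × 76 = 0.003876 m

0.00388 m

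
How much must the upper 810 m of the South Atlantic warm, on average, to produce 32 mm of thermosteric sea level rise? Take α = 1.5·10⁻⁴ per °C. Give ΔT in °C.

ΔT ≈ 0.26 °C

ΔT = Δh/(αH) = 0.032 / (1.5×10⁻⁴ × 810) ≈ 0.2634 °C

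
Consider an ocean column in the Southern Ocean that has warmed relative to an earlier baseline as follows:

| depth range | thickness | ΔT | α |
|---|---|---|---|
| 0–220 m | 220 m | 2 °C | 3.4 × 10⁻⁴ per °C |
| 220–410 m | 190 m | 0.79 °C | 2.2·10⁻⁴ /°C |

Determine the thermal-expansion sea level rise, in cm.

18 cm

2 × 3.4×10⁻⁴ × 220 = 0.14960 m
190 × 0.79 × 2.2×10⁻⁴ = 0.033022 m
Δh = 0.14960 + 0.033022 = 0.182622 m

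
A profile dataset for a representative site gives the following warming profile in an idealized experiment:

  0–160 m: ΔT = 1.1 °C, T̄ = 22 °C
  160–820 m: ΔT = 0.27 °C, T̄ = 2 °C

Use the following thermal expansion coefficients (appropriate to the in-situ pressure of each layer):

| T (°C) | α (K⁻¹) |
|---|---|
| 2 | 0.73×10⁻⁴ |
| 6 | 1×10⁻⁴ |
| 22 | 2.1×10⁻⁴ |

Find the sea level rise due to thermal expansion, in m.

Layer 1 at 22 °C → α = 2.1×10⁻⁴ K⁻¹
Layer 2 at 2 °C → α = 0.73×10⁻⁴ K⁻¹
0–160 m: 1.1 × 2.1×10⁻⁴ × 160 = 0.03696 m
160–820 m: 660 × 0.73×10⁻⁴ × 0.27 = 0.0130086 m
Δh = 0.03696 + 0.0130086 = 0.0499686 m

0.0500 m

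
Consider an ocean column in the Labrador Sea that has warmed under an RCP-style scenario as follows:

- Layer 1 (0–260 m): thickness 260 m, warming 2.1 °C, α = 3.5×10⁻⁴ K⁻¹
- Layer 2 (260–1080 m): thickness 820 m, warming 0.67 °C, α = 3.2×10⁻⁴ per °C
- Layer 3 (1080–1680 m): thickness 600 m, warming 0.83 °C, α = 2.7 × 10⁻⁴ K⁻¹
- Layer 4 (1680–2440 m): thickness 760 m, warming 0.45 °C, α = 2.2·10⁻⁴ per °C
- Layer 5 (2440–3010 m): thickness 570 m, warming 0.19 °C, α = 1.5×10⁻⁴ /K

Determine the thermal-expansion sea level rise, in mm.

0–260 m: 260 × 2.1 × 3.5×10⁻⁴ = 0.19110 m
260–1080 m: 0.67 × 3.2×10⁻⁴ × 820 = 0.175808 m
1080–1680 m: 2.7×10⁻⁴ × 600 × 0.83 = 0.13446 m
1680–2440 m: 0.45 × 760 × 2.2×10⁻⁴ = 0.07524 m
2440–3010 m: 1.5×10⁻⁴ × 570 × 0.19 = 0.016245 m
Δh = 0.19110 + 0.175808 + 0.13446 + 0.07524 + 0.016245 = 0.592853 m ≈ 590 mm

590 mm of thermosteric rise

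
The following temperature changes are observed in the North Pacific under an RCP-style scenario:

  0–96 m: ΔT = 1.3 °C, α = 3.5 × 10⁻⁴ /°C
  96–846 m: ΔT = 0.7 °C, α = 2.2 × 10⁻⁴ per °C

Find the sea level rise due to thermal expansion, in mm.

about 159 mm

Layer 1: 96 × 1.3 × 3.5×10⁻⁴ = 0.04368 m
96–846 m: 0.7 × 2.2×10⁻⁴ × 750 = 0.11550 m
Δh = 0.04368 + 0.11550 = 0.15918 m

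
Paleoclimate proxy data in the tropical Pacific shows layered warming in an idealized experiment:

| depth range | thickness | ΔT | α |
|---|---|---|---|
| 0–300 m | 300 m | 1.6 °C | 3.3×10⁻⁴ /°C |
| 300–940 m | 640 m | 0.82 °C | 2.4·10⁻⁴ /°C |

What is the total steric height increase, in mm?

about 284 mm

0–300 m: 3.3×10⁻⁴ × 300 × 1.6 = 0.15840 m
Layer 2: 640 × 0.82 × 2.4×10⁻⁴ = 0.125952 m
Δh = 0.15840 + 0.125952 = 0.284352 m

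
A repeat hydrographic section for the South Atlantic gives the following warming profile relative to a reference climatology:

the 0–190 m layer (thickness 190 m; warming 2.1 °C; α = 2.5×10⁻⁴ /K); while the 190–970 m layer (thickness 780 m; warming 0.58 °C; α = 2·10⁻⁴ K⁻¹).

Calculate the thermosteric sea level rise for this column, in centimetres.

19 cm of thermosteric rise

Layer 1: 2.5×10⁻⁴ × 190 × 2.1 = 0.09975 m
Layer 2: 2×10⁻⁴ × 0.58 × 780 = 0.09048 m
Δh = 0.09975 + 0.09048 = 0.19023 m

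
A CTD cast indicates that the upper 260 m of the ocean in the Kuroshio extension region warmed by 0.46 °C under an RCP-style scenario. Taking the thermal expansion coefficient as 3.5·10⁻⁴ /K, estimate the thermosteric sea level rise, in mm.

about 41.9 mm

Δh = αΔT·H = 3.5×10⁻⁴ × 0.46 × 260 = 0.04186 m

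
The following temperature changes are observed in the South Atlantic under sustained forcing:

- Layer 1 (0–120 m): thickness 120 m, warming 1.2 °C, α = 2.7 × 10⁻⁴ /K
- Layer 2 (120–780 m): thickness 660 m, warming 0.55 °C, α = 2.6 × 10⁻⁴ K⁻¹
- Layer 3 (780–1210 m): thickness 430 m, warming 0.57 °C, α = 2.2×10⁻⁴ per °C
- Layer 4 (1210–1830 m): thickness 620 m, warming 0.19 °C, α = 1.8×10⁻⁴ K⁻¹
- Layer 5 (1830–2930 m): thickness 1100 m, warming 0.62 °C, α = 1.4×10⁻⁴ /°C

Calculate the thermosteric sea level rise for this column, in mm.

about 304 mm

120 × 1.2 × 2.7×10⁻⁴ = 0.03888 m
0.55 × 2.6×10⁻⁴ × 660 = 0.09438 m
780–1210 m: 2.2×10⁻⁴ × 0.57 × 430 = 0.053922 m
Layer 4: 0.19 × 1.8×10⁻⁴ × 620 = 0.021204 m
1830–2930 m: 1.4×10⁻⁴ × 1100 × 0.62 = 0.09548 m
Δh = 0.03888 + 0.09438 + 0.053922 + 0.021204 + 0.09548 = 0.303866 m ≈ 304 mm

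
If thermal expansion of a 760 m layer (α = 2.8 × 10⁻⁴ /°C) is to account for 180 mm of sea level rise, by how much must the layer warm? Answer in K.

about 0.85 K

ΔT = Δh/(αH) = 0.18 / (2.8×10⁻⁴ × 760) ≈ 0.8459 K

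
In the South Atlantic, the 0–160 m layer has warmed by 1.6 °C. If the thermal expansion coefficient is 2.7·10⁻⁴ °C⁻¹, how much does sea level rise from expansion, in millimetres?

Δh = αΔT·H = 2.7×10⁻⁴ × 1.6 × 160 = 0.06912 m

69.1 mm of thermosteric rise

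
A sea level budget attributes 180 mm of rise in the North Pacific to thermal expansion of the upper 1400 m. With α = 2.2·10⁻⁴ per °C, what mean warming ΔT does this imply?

0.58 °C

ΔT = Δh/(αH) = 0.18 / (2.2×10⁻⁴ × 1400) ≈ 0.5844 °C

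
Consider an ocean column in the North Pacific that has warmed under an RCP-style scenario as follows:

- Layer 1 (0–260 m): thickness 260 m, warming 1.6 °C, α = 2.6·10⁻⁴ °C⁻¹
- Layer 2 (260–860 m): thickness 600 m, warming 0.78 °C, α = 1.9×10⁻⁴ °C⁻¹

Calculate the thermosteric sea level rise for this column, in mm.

0–260 m: 2.6×10⁻⁴ × 260 × 1.6 = 0.10816 m
0.78 × 600 × 1.9×10⁻⁴ = 0.08892 m
Δh = 0.10816 + 0.08892 = 0.19708 m ≈ 197 mm

Δh = 197 mm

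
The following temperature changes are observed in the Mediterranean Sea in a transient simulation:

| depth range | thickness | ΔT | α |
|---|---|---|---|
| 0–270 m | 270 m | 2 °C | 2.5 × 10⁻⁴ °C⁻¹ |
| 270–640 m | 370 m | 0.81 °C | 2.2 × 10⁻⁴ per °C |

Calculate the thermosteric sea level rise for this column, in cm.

Layer 1: 2 × 270 × 2.5×10⁻⁴ = 0.13500 m
270–640 m: 2.2×10⁻⁴ × 370 × 0.81 = 0.065934 m
Δh = 0.13500 + 0.065934 = 0.200934 m ≈ 20.1 cm

20.1 cm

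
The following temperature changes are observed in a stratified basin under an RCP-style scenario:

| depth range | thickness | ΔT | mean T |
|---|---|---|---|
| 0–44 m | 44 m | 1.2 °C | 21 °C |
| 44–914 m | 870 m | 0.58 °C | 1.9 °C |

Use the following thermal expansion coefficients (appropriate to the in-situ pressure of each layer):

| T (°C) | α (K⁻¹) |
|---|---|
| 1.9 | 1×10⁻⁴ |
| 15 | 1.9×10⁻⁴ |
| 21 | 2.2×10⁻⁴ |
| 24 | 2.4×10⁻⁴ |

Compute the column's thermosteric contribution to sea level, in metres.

Δh = 0.0621 m

Layer 1 at 21 °C → α = 2.2×10⁻⁴ K⁻¹
Layer 2 at 1.9 °C → α = 1×10⁻⁴ K⁻¹
1.2 × 2.2×10⁻⁴ × 44 = 0.011616 m
44–914 m: 870 × 0.58 × 1×10⁻⁴ = 0.05046 m
Δh = 0.011616 + 0.05046 = 0.062076 m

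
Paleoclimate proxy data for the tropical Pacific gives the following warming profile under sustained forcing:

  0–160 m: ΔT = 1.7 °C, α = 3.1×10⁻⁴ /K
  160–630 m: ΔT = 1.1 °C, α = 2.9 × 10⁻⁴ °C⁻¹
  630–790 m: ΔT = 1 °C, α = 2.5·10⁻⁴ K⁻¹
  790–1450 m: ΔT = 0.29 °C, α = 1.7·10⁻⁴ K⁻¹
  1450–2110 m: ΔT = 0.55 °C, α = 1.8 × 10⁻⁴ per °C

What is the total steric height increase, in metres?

Layer 1: 3.1×10⁻⁴ × 160 × 1.7 = 0.08432 m
1.1 × 470 × 2.9×10⁻⁴ = 0.14993 m
630–790 m: 2.5×10⁻⁴ × 160 × 1 = 0.04000 m
Layer 4: 1.7×10⁻⁴ × 0.29 × 660 = 0.032538 m
660 × 0.55 × 1.8×10⁻⁴ = 0.06534 m
Δh = 0.08432 + 0.14993 + 0.04000 + 0.032538 + 0.06534 = 0.372128 m

Δh ≈ 0.372 m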